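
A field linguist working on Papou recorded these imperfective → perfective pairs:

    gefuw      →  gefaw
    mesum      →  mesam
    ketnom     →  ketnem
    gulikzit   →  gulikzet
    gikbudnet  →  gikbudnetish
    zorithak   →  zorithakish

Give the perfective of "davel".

davelish

mesum and ketnom both end in -m yet inflect differently (mesam, ketnem), so the final letter is not what conditions the rule; the last vowel is.
"davel" has last vowel 'e'. The one such stem in the data (gikbudnet → gikbudnetish) adds -ish, so the same rule applies.
So davel → davelish.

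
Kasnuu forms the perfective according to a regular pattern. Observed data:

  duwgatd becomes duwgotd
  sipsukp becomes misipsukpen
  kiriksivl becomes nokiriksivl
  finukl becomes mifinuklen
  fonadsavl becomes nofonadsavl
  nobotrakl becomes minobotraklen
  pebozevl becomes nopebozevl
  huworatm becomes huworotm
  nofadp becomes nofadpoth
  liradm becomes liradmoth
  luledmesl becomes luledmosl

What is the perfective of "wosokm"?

nofadp and sipsukp both end in -p yet inflect differently (nofadpoth, misipsukpen), so the final letter is not what conditions the rule; the second-to-last letter is.
"wosokm" has second-to-last letter 'k'. The stems whose second-to-last letter is 'k' (nobotrakl → minobotraklen, sipsukp → misipsukpen, finukl → mifinuklen) add mi- … -en around the stem.
The other patterns: stems whose second-to-last letter is 'd' add -oth; stems whose second-to-last letter is 'v' add the prefix no-; stems whose second-to-last letter is 's' or 't' change the last vowel to 'o'.
So wosokm → miwosokmen.

miwosokmen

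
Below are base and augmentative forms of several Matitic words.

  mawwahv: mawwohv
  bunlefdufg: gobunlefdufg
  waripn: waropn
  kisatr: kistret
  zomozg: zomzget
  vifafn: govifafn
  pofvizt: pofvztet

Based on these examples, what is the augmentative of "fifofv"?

"fifofv" has second-to-last letter 'f'. The stems whose second-to-last letter is 'f' (bunlefdufg → gobunlefdufg, vifafn → govifafn) add the prefix go-.
So fifofv → gofifofv.

gofifofv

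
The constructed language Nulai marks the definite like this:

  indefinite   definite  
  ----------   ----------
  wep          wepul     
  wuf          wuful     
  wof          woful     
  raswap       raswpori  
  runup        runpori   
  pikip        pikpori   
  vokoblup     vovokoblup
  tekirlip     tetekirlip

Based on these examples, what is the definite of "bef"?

"bef" has 1 vowel. The stems with 1 vowel (wep → wepul, wuf → wuful, wof → woful) add -ul.
The other patterns: stems with 2 vowels delete the last vowel and add -ori; stems with 3 vowels repeat the first consonant+vowel as a prefix.
So bef → beful.

beful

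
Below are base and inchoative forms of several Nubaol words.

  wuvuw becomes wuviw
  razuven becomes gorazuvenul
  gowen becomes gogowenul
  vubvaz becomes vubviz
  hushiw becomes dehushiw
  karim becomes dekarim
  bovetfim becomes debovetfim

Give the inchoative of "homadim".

"homadim" has last vowel 'i'. The stems whose last vowel is 'i' (hushiw → dehushiw, karim → dekarim, bovetfim → debovetfim) add the prefix de-.
So homadim → dehomadim.

dehomadim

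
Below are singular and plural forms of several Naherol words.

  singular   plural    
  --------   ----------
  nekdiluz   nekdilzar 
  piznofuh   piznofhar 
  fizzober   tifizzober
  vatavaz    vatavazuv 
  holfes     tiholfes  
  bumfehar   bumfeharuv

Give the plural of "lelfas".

lelfasuv

nekdiluz and vatavaz both end in -z yet inflect differently (nekdilzar, vatavazuv), so the final letter is not what conditions the rule; the last vowel is.
"lelfas" has last vowel 'a'. The stems whose last vowel is 'a' (bumfehar → bumfeharuv, vatavaz → vatavazuv) add -uv.
So lelfas → lelfasuv.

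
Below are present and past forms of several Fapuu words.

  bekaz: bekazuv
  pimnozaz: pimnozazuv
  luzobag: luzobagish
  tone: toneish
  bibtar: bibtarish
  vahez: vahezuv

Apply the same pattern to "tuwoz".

vahez and tone both have last vowel 'e' yet inflect differently (vahezuv, toneish), so the last vowel is not what conditions the rule; the final letter is.
"tuwoz" ends in -z. The stems ending in -z (pimnozaz → pimnozazuv, vahez → vahezuv, bekaz → bekazuv) add -uv.
So tuwoz → tuwozuv.

tuwozuv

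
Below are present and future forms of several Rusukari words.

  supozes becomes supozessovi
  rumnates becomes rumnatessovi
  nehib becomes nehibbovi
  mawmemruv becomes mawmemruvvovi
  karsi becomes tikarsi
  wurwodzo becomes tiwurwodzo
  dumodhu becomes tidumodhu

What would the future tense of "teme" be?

titeme

nehib and karsi both have last vowel 'i' yet inflect differently (nehibbovi, tikarsi), so the last vowel is not what conditions the rule; whether the stem ends in a vowel or a consonant is.
"teme" ends in a vowel. The stems ending in a vowel (karsi → tikarsi, wurwodzo → tiwurwodzo, dumodhu → tidumodhu) add the prefix ti-.
So teme → titeme.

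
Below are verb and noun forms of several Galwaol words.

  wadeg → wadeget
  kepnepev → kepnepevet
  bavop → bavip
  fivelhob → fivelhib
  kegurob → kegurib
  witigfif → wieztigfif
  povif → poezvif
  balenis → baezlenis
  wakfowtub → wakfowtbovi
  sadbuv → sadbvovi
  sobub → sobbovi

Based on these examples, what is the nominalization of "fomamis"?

fivelhob and wakfowtub both end in -b yet inflect differently (fivelhib, wakfowtbovi), so the final letter is not what conditions the rule; the last vowel is.
"fomamis" has last vowel 'i'. The stems whose last vowel is 'i' (witigfif → wieztigfif, povif → poezvif, balenis → baezlenis) insert -ez- after the first vowel.
So fomamis → foezmamis.

foezmamis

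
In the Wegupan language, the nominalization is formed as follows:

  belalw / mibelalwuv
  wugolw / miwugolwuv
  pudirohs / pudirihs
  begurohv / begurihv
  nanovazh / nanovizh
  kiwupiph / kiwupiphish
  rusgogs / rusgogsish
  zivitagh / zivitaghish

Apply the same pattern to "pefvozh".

pefvizh

nanovazh and kiwupiph both end in -h yet inflect differently (nanovizh, kiwupiphish), so the final letter is not what conditions the rule; the second-to-last letter is.
"pefvozh" has second-to-last letter 'z'. The one such stem in the data (nanovazh → nanovizh) changes the last vowel to 'i' (as do pudirohs, begurohv), so the same rule applies.
The other patterns: stems whose second-to-last letter is 'l' add mi- … -uv around the stem; stems whose second-to-last letter is 'g' or 'p' add -ish.
So pefvozh → pefvizh.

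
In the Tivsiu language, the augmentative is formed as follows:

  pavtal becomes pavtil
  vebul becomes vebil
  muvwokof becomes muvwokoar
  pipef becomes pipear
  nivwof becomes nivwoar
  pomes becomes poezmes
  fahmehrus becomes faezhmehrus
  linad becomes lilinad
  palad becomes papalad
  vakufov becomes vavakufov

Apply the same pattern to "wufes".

"wufes" ends in -s. The stems ending in -s (pomes → poezmes, fahmehrus → faezhmehrus) insert -ez- after the first vowel.
The other patterns: stems ending in -l change the last vowel to 'i'; stems ending in -f drop the final letter and add -ar; stems ending in -d or -v repeat the first consonant+vowel as a prefix.
So wufes → wuezfes.

wuezfes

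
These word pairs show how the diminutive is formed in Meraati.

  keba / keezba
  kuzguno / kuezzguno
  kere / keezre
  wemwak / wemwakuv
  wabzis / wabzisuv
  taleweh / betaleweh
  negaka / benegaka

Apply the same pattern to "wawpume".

wawpumeuv

keba and negaka both end in -a yet inflect differently (keezba, benegaka), so the final letter is not what conditions the rule; the first letter is.
"wawpume" begins with w-. The stems beginning with w- (wemwak → wemwakuv, wabzis → wabzisuv) add -uv.
So wawpume → wawpumeuv.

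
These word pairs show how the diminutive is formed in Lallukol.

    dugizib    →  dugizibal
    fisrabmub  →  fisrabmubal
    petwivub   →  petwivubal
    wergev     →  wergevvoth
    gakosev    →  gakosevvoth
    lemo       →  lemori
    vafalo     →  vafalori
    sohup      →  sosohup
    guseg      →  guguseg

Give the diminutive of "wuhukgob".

"wuhukgob" ends in -b. The stems ending in -b (dugizib → dugizibal, fisrabmub → fisrabmubal, petwivub → petwivubal) add -al.
So wuhukgob → wuhukgobal.

wuhukgobal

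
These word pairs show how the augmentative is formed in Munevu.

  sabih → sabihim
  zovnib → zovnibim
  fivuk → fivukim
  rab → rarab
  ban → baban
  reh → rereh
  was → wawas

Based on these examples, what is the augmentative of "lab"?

lalab

zovnib and rab both end in -b yet inflect differently (zovnibim, rarab), so the final letter is not what conditions the rule; the number of vowels is.
"lab" has 1 vowel. The stems with 1 vowel (rab → rarab, ban → baban, reh → rereh) repeat the first consonant+vowel as a prefix.
The other pattern: stems with 2 vowels add -im.
So lab → lalab.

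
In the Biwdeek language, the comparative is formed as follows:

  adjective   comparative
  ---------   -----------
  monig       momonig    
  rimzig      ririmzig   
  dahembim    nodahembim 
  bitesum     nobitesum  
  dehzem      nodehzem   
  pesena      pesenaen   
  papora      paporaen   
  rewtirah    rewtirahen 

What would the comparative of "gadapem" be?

"gadapem" ends in -m. The stems ending in -m (dahembim → nodahembim, bitesum → nobitesum, dehzem → nodehzem) add the prefix no-.
So gadapem → nogadapem.

nogadapem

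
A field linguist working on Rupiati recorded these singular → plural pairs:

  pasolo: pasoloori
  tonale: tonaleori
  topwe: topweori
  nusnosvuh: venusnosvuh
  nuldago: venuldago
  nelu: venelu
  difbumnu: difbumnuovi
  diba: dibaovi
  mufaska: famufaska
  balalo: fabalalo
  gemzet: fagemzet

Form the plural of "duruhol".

"duruhol" begins with d-. The stems beginning with d- (difbumnu → difbumnuovi, diba → dibaovi) add -ovi.
So duruhol → duruholovi.

duruholovi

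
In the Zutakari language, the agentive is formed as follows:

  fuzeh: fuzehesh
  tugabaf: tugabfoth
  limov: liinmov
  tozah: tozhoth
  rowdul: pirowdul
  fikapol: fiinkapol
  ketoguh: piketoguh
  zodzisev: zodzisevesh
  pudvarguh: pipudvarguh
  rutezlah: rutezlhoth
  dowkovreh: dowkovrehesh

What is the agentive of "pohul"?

fikapol and rowdul both end in -l yet inflect differently (fiinkapol, pirowdul), so the final letter is not what conditions the rule; the last vowel is.
"pohul" has last vowel 'u'. The stems whose last vowel is 'u' (pudvarguh → pipudvarguh, rowdul → pirowdul, ketoguh → piketoguh) add the prefix pi-.
So pohul → pipohul.

pipohul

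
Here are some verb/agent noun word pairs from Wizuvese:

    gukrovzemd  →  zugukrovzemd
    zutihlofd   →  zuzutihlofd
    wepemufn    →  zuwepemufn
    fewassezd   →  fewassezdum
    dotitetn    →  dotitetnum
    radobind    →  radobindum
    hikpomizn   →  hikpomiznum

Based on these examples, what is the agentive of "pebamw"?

"pebamw" has second-to-last letter 'm'. The one such stem in the data (gukrovzemd → zugukrovzemd) adds the prefix zu-, so the same rule applies.
So pebamw → zupebamw.

zupebamw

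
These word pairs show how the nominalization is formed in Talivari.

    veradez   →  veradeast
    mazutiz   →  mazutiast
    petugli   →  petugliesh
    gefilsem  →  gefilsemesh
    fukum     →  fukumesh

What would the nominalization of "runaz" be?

runaast

mazutiz and petugli both have last vowel 'i' yet inflect differently (mazutiast, petugliesh), so the last vowel is not what conditions the rule; the final letter is.
"runaz" ends in -z. The stems ending in -z (veradez → veradeast, mazutiz → mazutiast) drop the final letter and add -ast.
So runaz → runaast.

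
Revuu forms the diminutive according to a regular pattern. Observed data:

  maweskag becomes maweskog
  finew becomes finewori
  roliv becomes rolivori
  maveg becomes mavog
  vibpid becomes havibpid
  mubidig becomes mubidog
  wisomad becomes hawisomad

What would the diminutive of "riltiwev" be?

riltiwevori

roliv and mubidig both have last vowel 'i' yet inflect differently (rolivori, mubidog), so the last vowel is not what conditions the rule; the final letter is.
"riltiwev" ends in -v. The one such stem in the data (roliv → rolivori) adds -ori, so the same rule applies.
The other patterns: stems ending in -g change the last vowel to 'o'; stems ending in -d add the prefix ha-.
So riltiwev → riltiwevori.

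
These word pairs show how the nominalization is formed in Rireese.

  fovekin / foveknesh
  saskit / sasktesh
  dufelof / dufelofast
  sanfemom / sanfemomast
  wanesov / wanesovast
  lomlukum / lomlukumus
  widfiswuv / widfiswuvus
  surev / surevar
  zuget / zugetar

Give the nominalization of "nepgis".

sanfemom and lomlukum both end in -m yet inflect differently (sanfemomast, lomlukumus), so the final letter is not what conditions the rule; the last vowel is.
"nepgis" has last vowel 'i'. The stems whose last vowel is 'i' (fovekin → foveknesh, saskit → sasktesh) delete the last vowel and add -esh.
So nepgis → nepgsesh.

nepgsesh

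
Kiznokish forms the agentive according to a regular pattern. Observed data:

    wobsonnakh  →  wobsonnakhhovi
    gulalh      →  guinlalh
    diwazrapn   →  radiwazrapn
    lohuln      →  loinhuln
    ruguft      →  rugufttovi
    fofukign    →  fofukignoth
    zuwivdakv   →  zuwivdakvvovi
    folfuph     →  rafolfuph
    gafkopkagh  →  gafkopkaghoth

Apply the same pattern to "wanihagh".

wanihaghoth

"wanihagh" has second-to-last letter 'g'. The stems whose second-to-last letter is 'g' (gafkopkagh → gafkopkaghoth, fofukign → fofukignoth) add -oth.
The other patterns: stems whose second-to-last letter is 'l' insert -in- after the first vowel; stems whose second-to-last letter is 'p' add the prefix ra-; stems whose second-to-last letter is 'f' or 'k' double the final consonant and add -ovi.
So wanihagh → wanihaghoth.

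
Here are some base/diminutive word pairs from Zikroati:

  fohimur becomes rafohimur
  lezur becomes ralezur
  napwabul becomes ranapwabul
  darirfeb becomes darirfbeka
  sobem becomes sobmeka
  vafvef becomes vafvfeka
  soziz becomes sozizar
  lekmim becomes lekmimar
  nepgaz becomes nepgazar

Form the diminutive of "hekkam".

hekkamar

"hekkam" has last vowel 'a'. The one such stem in the data (nepgaz → nepgazar) adds -ar, so the same rule applies.
The other patterns: stems whose last vowel is 'u' add the prefix ra-; stems whose last vowel is 'e' delete the last vowel and add -eka.
So hekkam → hekkamar.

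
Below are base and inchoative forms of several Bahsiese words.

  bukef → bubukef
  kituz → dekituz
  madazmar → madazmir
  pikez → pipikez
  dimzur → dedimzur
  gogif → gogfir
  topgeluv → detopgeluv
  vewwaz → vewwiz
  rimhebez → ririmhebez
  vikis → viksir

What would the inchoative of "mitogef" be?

gogif and bukef both end in -f yet inflect differently (gogfir, bubukef), so the final letter is not what conditions the rule; the last vowel is.
"mitogef" has last vowel 'e'. The stems whose last vowel is 'e' (pikez → pipikez, bukef → bubukef, rimhebez → ririmhebez) repeat the first consonant+vowel as a prefix.
So mitogef → mimitogef.

mimitogef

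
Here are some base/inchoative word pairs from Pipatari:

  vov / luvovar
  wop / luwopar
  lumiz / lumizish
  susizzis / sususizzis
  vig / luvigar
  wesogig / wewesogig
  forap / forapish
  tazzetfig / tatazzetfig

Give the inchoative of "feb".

lufebar

"feb" has 1 vowel. The stems with 1 vowel (wop → luwopar, vov → luvovar, vig → luvigar) add lu- … -ar around the stem.
The other patterns: stems with 2 vowels add -ish; stems with 3 vowels repeat the first consonant+vowel as a prefix.
So feb → lufebar.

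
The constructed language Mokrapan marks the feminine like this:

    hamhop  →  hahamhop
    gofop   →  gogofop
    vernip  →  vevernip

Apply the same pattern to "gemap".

gegemap

Every pair shown (hamhop → hahamhop, gofop → gogofop, vernip → vevernip) follows the same rule: repeat the first consonant+vowel as a prefix.
So gemap → gegemap.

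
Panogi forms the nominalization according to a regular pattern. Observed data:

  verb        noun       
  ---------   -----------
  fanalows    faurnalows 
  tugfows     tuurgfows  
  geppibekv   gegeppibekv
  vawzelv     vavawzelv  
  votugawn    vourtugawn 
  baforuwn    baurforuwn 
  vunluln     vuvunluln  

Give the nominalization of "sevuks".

sesevuks

baforuwn and vunluln both end in -n yet inflect differently (baurforuwn, vuvunluln), so the final letter is not what conditions the rule; the second-to-last letter is.
"sevuks" has second-to-last letter 'k'. The one such stem in the data (geppibekv → gegeppibekv) repeats the first consonant+vowel as a prefix (as do vunluln, vawzelv), so the same rule applies.
So sevuks → sesevuks.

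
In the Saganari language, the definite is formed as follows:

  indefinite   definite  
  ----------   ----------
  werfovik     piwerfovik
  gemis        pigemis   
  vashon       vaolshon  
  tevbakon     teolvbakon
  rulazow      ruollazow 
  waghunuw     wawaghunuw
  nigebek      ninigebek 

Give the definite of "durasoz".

duolrasoz

"durasoz" has last vowel 'o'. The stems whose last vowel is 'o' (vashon → vaolshon, tevbakon → teolvbakon, rulazow → ruollazow) insert -ol- after the first vowel.
So durasoz → duolrasoz.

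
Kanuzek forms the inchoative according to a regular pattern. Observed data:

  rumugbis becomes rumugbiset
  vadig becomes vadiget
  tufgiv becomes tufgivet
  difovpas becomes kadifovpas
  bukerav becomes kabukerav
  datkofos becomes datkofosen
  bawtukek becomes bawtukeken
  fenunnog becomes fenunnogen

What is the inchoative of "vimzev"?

rumugbis and difovpas both end in -s yet inflect differently (rumugbiset, kadifovpas), so the final letter is not what conditions the rule; the last vowel is.
"vimzev" has last vowel 'e'. The one such stem in the data (bawtukek → bawtukeken) adds -en, so the same rule applies.
The other patterns: stems whose last vowel is 'i' add -et; stems whose last vowel is 'a' add the prefix ka-.
So vimzev → vimzeven.

vimzeven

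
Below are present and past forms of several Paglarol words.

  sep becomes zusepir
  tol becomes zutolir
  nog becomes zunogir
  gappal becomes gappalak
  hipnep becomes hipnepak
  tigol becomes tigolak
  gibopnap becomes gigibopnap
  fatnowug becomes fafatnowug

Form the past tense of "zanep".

tol and gappal both end in -l yet inflect differently (zutolir, gappalak), so the final letter is not what conditions the rule; the number of vowels is.
"zanep" has 2 vowels. The stems with 2 vowels (gappal → gappalak, hipnep → hipnepak, tigol → tigolak) add -ak.
So zanep → zanepak.

zanepak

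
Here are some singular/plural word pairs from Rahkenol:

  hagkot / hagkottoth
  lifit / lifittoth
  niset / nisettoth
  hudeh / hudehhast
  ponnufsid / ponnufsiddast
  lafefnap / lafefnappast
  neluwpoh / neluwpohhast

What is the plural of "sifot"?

niset and hudeh both have last vowel 'e' yet inflect differently (nisettoth, hudehhast), so the last vowel is not what conditions the rule; the final letter is.
"sifot" ends in -t. The stems ending in -t (hagkot → hagkottoth, lifit → lifittoth, niset → nisettoth) double the final consonant and add -oth.
The other pattern: stems ending in -d, -h or -p double the final consonant and add -ast.
So sifot → sifottoth.

sifottoth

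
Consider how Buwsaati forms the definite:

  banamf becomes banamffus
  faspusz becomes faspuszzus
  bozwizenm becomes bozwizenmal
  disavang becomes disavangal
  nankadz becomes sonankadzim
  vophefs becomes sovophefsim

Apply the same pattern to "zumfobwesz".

faspusz and nankadz both end in -z yet inflect differently (faspuszzus, sonankadzim), so the final letter is not what conditions the rule; the second-to-last letter is.
"zumfobwesz" has second-to-last letter 's'. The one such stem in the data (faspusz → faspuszzus) doubles the final consonant and adds -us (as does banamf), so the same rule applies.
The other patterns: stems whose second-to-last letter is 'n' add -al; stems whose second-to-last letter is 'd' or 'f' add so- … -im around the stem.
So zumfobwesz → zumfobweszzus.

zumfobweszzus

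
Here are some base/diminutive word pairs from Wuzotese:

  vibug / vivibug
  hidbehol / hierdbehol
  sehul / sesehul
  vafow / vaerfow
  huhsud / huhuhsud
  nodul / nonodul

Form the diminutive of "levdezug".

lelevdezug

"levdezug" has last vowel 'u'. The stems whose last vowel is 'u' (vibug → vivibug, huhsud → huhuhsud, nodul → nonodul) repeat the first consonant+vowel as a prefix.
So levdezug → lelevdezug.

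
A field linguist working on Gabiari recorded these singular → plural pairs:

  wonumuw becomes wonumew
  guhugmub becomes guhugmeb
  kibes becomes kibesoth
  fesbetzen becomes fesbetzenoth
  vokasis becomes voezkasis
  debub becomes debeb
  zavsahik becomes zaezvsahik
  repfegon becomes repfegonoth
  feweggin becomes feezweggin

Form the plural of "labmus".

"labmus" has last vowel 'u'. The stems whose last vowel is 'u' (debub → debeb, guhugmub → guhugmeb, wonumuw → wonumew) change the last vowel to 'e'.
So labmus → labmes.

labmes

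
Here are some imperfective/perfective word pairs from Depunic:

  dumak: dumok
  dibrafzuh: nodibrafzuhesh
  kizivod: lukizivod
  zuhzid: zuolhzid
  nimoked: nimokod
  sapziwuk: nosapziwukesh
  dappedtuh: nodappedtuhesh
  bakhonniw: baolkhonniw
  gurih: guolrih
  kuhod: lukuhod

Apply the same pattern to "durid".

duolrid

"durid" has last vowel 'i'. The stems whose last vowel is 'i' (gurih → guolrih, zuhzid → zuolhzid, bakhonniw → baolkhonniw) insert -ol- after the first vowel.
So durid → duolrid.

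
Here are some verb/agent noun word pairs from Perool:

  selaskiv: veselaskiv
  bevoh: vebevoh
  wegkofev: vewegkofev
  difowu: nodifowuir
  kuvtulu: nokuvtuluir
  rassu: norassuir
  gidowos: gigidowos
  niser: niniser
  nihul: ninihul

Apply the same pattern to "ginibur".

giginibur

bevoh and gidowos both have last vowel 'o' yet inflect differently (vebevoh, gigidowos), so the last vowel is not what conditions the rule; the final letter is.
"ginibur" ends in -r. The one such stem in the data (niser → niniser) repeats the first consonant+vowel as a prefix (as do gidowos, nihul), so the same rule applies.
The other patterns: stems ending in -h or -v add the prefix ve-; stems ending in -u add no- … -ir around the stem.
So ginibur → giginibur.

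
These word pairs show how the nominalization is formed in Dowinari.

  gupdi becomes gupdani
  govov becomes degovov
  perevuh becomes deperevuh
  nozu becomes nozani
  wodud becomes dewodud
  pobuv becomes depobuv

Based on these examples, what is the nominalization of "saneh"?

desaneh

"saneh" ends in a consonant. The stems ending in a consonant (wodud → dewodud, pobuv → depobuv, perevuh → deperevuh) add the prefix de-.
So saneh → desaneh.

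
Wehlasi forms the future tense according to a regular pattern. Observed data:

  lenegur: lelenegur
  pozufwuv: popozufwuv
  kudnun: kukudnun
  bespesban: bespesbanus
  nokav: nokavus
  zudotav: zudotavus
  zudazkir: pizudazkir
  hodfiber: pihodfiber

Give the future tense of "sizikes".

"sizikes" has last vowel 'e'. The one such stem in the data (hodfiber → pihodfiber) adds the prefix pi-, so the same rule applies.
The other patterns: stems whose last vowel is 'u' repeat the first consonant+vowel as a prefix; stems whose last vowel is 'a' add -us.
So sizikes → pisizikes.

pisizikes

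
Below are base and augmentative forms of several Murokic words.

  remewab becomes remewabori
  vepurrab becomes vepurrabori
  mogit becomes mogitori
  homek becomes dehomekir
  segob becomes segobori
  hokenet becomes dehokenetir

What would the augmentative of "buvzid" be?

buvzidori

"buvzid" has last vowel 'i'. The one such stem in the data (mogit → mogitori) adds -ori, so the same rule applies.
So buvzid → buvzidori.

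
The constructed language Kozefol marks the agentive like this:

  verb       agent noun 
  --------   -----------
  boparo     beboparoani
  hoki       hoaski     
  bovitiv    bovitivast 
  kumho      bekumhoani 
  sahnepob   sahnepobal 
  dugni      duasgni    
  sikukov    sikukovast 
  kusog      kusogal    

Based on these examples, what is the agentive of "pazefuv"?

pazefuvast

bovitiv and dugni both have last vowel 'i' yet inflect differently (bovitivast, duasgni), so the last vowel is not what conditions the rule; the final letter is.
"pazefuv" ends in -v. The stems ending in -v (sikukov → sikukovast, bovitiv → bovitivast) add -ast.
So pazefuv → pazefuvast.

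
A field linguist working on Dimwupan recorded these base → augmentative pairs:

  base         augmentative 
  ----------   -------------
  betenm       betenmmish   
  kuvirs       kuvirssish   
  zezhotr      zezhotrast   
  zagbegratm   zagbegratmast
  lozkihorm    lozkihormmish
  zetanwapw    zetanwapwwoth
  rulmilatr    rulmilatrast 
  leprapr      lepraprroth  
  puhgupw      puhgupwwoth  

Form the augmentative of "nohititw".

nohititwast

"nohititw" has second-to-last letter 't'. The stems whose second-to-last letter is 't' (zezhotr → zezhotrast, zagbegratm → zagbegratmast, rulmilatr → rulmilatrast) add -ast.
The other patterns: stems whose second-to-last letter is 'p' double the final consonant and add -oth; stems whose second-to-last letter is 'n' or 'r' double the final consonant and add -ish.
So nohititw → nohititwast.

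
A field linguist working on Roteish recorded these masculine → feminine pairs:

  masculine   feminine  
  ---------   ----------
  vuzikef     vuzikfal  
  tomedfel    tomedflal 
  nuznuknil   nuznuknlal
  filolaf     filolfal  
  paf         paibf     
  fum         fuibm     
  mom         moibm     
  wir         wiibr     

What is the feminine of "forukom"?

vuzikef and paf both end in -f yet inflect differently (vuzikfal, paibf), so the final letter is not what conditions the rule; the number of vowels is.
"forukom" has 3 vowels. The stems with 3 vowels (vuzikef → vuzikfal, tomedfel → tomedflal, nuznuknil → nuznuknlal) delete the last vowel and add -al.
So forukom → forukmal.

forukmal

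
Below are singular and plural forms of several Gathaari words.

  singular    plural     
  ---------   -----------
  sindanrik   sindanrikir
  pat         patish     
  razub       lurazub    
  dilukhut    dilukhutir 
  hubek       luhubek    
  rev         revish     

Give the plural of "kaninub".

"kaninub" has 3 vowels. The stems with 3 vowels (sindanrik → sindanrikir, dilukhut → dilukhutir) add -ir.
The other patterns: stems with 1 vowel add -ish; stems with 2 vowels add the prefix lu-.
So kaninub → kaninubir.

kaninubir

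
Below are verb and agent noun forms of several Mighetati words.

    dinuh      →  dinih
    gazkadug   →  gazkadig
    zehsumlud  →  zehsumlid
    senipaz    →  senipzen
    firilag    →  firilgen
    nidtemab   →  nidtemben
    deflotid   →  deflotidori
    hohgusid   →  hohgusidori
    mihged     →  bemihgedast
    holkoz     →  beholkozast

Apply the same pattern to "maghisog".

bemaghisogast

gazkadug and firilag both end in -g yet inflect differently (gazkadig, firilgen), so the final letter is not what conditions the rule; the last vowel is.
"maghisog" has last vowel 'o'. The one such stem in the data (holkoz → beholkozast) adds be- … -ast around the stem, so the same rule applies.
The other patterns: stems whose last vowel is 'u' change the last vowel to 'i'; stems whose last vowel is 'a' delete the last vowel and add -en; stems whose last vowel is 'i' add -ori.
So maghisog → bemaghisogast.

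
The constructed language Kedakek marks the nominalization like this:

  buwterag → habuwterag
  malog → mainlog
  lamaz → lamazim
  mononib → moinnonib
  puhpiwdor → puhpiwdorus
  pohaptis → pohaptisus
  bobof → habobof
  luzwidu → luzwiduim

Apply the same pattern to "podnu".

podnuus

buwterag and malog both end in -g yet inflect differently (habuwterag, mainlog), so the final letter is not what conditions the rule; the first letter is.
"podnu" begins with p-. The stems beginning with p- (puhpiwdor → puhpiwdorus, pohaptis → pohaptisus) add -us.
The other patterns: stems beginning with l- add -im; stems beginning with b- add the prefix ha-; stems beginning with m- insert -in- after the first vowel.
So podnu → podnuus.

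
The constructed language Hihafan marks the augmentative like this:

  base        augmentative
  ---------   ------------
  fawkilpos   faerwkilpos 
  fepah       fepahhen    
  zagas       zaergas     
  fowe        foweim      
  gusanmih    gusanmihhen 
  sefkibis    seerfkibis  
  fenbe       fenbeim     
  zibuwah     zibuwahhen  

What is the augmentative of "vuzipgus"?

gusanmih and sefkibis both have last vowel 'i' yet inflect differently (gusanmihhen, seerfkibis), so the last vowel is not what conditions the rule; the final letter is.
"vuzipgus" ends in -s. The stems ending in -s (sefkibis → seerfkibis, zagas → zaergas, fawkilpos → faerwkilpos) insert -er- after the first vowel.
The other patterns: stems ending in -e add -im; stems ending in -h double the final consonant and add -en.
So vuzipgus → vuerzipgus.

vuerzipgus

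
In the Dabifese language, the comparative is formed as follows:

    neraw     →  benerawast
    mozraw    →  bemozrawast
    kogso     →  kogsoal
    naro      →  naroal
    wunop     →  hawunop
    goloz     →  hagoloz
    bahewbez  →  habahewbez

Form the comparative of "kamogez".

hakamogez

kogso and wunop both have last vowel 'o' yet inflect differently (kogsoal, hawunop), so the last vowel is not what conditions the rule; the final letter is.
"kamogez" ends in -z. The stems ending in -z (goloz → hagoloz, bahewbez → habahewbez) add the prefix ha-.
The other patterns: stems ending in -w add be- … -ast around the stem; stems ending in -o add -al.
So kamogez → hakamogez.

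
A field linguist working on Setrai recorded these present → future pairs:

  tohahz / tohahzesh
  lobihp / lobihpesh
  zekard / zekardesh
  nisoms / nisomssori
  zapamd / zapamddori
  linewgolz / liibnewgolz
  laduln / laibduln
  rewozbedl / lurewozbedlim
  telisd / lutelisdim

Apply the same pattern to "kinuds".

"kinuds" has second-to-last letter 'd'. The one such stem in the data (rewozbedl → lurewozbedlim) adds lu- … -im around the stem, so the same rule applies.
The other patterns: stems whose second-to-last letter is 'h' or 'r' add -esh; stems whose second-to-last letter is 'm' double the final consonant and add -ori; stems whose second-to-last letter is 'l' insert -ib- after the first vowel.
So kinuds → lukinudsim.

lukinudsim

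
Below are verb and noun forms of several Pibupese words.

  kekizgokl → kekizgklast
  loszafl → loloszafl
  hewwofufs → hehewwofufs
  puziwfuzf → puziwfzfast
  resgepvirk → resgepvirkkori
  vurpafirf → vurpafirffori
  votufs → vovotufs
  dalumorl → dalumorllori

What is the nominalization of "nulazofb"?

nunulazofb

"nulazofb" has second-to-last letter 'f'. The stems whose second-to-last letter is 'f' (hewwofufs → hehewwofufs, votufs → vovotufs, loszafl → loloszafl) repeat the first consonant+vowel as a prefix.
The other patterns: stems whose second-to-last letter is 'r' double the final consonant and add -ori; stems whose second-to-last letter is 'k' or 'z' delete the last vowel and add -ast.
So nulazofb → nunulazofb.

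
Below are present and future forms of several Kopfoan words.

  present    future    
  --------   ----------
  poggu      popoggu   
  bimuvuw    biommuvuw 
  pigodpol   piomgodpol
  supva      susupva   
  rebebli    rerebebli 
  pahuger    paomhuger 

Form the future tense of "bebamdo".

bebebamdo

"bebamdo" ends in a vowel. The stems ending in a vowel (supva → susupva, poggu → popoggu, rebebli → rerebebli) repeat the first consonant+vowel as a prefix.
So bebamdo → bebebamdo.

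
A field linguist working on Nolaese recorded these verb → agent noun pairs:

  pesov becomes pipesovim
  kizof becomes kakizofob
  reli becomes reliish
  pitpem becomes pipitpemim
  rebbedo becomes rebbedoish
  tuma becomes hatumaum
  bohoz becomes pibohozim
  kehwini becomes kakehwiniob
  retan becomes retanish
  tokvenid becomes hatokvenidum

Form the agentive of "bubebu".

kehwini and reli both end in -i yet inflect differently (kakehwiniob, reliish), so the final letter is not what conditions the rule; the first letter is.
"bubebu" begins with b-. The one such stem in the data (bohoz → pibohozim) adds pi- … -im around the stem, so the same rule applies.
The other patterns: stems beginning with k- add ka- … -ob around the stem; stems beginning with t- add ha- … -um around the stem; stems beginning with r- add -ish.
So bubebu → pibubebuim.

pibubebuim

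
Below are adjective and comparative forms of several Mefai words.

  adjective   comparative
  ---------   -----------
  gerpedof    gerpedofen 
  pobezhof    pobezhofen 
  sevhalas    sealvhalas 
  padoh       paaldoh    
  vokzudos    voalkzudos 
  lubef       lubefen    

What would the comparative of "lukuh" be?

lualkuh

gerpedof and vokzudos both have last vowel 'o' yet inflect differently (gerpedofen, voalkzudos), so the last vowel is not what conditions the rule; the final letter is.
"lukuh" ends in -h. The one such stem in the data (padoh → paaldoh) inserts -al- after the first vowel (as do sevhalas, vokzudos), so the same rule applies.
So lukuh → lualkuh.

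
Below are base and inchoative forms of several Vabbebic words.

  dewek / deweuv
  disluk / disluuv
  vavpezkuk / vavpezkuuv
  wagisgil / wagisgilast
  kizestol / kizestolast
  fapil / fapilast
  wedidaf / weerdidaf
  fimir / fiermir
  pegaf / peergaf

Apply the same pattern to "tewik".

tewiuv

wagisgil and fimir both have last vowel 'i' yet inflect differently (wagisgilast, fiermir), so the last vowel is not what conditions the rule; the final letter is.
"tewik" ends in -k. The stems ending in -k (dewek → deweuv, disluk → disluuv, vavpezkuk → vavpezkuuv) drop the final letter and add -uv.
So tewik → tewiuv.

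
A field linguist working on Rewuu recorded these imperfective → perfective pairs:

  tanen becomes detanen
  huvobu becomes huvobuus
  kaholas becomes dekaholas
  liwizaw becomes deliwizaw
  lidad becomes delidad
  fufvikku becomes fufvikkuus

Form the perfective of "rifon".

derifon

fufvikku and kaholas both have 3 vowels yet inflect differently (fufvikkuus, dekaholas), so the number of vowels is not what conditions the rule; whether the stem ends in a vowel or a consonant is.
"rifon" ends in a consonant. The stems ending in a consonant (kaholas → dekaholas, tanen → detanen, liwizaw → deliwizaw) add the prefix de-.
So rifon → derifon.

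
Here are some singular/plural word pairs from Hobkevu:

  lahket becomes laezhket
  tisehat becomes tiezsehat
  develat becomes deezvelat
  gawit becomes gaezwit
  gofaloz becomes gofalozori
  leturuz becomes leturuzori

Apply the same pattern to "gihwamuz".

gihwamuzori

gawit and gofaloz both begin with g- yet inflect differently (gaezwit, gofalozori), so the first letter is not what conditions the rule; the final letter is.
"gihwamuz" ends in -z. The stems ending in -z (gofaloz → gofalozori, leturuz → leturuzori) add -ori.
So gihwamuz → gihwamuzori.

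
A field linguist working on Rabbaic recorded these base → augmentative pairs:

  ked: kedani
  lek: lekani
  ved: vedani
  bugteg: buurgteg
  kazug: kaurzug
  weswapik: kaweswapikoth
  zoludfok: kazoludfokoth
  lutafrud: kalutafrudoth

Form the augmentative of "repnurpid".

lek and weswapik both end in -k yet inflect differently (lekani, kaweswapikoth), so the final letter is not what conditions the rule; the number of vowels is.
"repnurpid" has 3 vowels. The stems with 3 vowels (weswapik → kaweswapikoth, zoludfok → kazoludfokoth, lutafrud → kalutafrudoth) add ka- … -oth around the stem.
So repnurpid → karepnurpidoth.

karepnurpidoth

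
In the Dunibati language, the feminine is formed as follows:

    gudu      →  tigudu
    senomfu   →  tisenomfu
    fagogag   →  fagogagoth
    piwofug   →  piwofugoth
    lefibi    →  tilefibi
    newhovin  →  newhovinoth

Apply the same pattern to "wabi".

"wabi" ends in a vowel. The stems ending in a vowel (senomfu → tisenomfu, lefibi → tilefibi, gudu → tigudu) add the prefix ti-.
The other pattern: stems ending in a consonant add -oth.
So wabi → tiwabi.

tiwabi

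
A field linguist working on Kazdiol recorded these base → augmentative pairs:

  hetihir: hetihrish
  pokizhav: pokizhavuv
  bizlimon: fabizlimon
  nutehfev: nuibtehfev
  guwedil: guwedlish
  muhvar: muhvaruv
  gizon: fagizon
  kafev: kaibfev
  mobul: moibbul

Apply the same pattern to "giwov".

fagiwov

"giwov" has last vowel 'o'. The stems whose last vowel is 'o' (gizon → fagizon, bizlimon → fabizlimon) add the prefix fa-.
The other patterns: stems whose last vowel is 'a' add -uv; stems whose last vowel is 'i' delete the last vowel and add -ish; stems whose last vowel is 'e' or 'u' insert -ib- after the first vowel.
So giwov → fagiwov.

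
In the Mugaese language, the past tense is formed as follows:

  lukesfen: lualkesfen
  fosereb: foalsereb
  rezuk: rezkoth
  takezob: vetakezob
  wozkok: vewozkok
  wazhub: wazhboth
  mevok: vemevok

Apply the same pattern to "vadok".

"vadok" has last vowel 'o'. The stems whose last vowel is 'o' (mevok → vemevok, wozkok → vewozkok, takezob → vetakezob) add the prefix ve-.
The other patterns: stems whose last vowel is 'e' insert -al- after the first vowel; stems whose last vowel is 'u' delete the last vowel and add -oth.
So vadok → vevadok.

vevadok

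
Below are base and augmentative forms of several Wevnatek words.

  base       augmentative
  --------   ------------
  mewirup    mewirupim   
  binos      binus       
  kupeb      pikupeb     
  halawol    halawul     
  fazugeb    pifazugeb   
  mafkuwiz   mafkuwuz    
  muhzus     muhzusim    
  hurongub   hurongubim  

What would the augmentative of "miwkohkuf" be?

kupeb and hurongub both end in -b yet inflect differently (pikupeb, hurongubim), so the final letter is not what conditions the rule; the last vowel is.
"miwkohkuf" has last vowel 'u'. The stems whose last vowel is 'u' (hurongub → hurongubim, mewirup → mewirupim, muhzus → muhzusim) add -im.
So miwkohkuf → miwkohkufim.

miwkohkufim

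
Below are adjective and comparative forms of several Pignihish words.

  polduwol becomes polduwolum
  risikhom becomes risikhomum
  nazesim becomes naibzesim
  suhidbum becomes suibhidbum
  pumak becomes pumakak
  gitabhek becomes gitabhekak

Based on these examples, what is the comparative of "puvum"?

puibvum

risikhom and nazesim both end in -m yet inflect differently (risikhomum, naibzesim), so the final letter is not what conditions the rule; the last vowel is.
"puvum" has last vowel 'u'. The one such stem in the data (suhidbum → suibhidbum) inserts -ib- after the first vowel (as does nazesim), so the same rule applies.
So puvum → puibvum.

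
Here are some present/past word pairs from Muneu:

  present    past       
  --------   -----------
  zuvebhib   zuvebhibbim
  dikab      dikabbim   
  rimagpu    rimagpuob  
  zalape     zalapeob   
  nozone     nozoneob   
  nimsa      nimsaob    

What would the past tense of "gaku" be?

gakuob

dikab and nimsa both have last vowel 'a' yet inflect differently (dikabbim, nimsaob), so the last vowel is not what conditions the rule; whether the stem ends in a vowel or a consonant is.
"gaku" ends in a vowel. The stems ending in a vowel (rimagpu → rimagpuob, zalape → zalapeob, nozone → nozoneob) add -ob.
The other pattern: stems ending in a consonant double the final consonant and add -im.
So gaku → gakuob.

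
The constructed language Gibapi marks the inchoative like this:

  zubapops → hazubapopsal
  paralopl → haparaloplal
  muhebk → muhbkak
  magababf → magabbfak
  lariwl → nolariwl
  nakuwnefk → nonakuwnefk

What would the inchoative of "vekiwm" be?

"vekiwm" has second-to-last letter 'w'. The one such stem in the data (lariwl → nolariwl) adds the prefix no-, so the same rule applies.
The other patterns: stems whose second-to-last letter is 'p' add ha- … -al around the stem; stems whose second-to-last letter is 'b' delete the last vowel and add -ak.
So vekiwm → novekiwm.

novekiwm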